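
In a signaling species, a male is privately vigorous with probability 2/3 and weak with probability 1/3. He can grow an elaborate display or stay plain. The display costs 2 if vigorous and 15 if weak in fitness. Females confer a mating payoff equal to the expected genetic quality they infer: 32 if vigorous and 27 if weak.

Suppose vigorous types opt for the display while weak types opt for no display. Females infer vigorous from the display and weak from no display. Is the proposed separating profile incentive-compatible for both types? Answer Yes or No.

Under these beliefs, the display earns mating payoff 32 and no display earns mating payoff 27.
vigorous: the display nets 32 − 2 = 30; no display nets 27. vigorous prefers the display.
weak: the display nets 32 − 15 = 17; no display nets 27. weak prefers no display.
Neither type deviates, so the separating profile is an equilibrium.

Yes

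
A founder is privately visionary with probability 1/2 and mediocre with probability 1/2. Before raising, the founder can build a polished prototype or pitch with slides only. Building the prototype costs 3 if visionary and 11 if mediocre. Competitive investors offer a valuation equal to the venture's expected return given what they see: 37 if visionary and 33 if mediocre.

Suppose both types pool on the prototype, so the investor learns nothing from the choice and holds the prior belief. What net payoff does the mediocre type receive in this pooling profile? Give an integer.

Pooled valuation = 1/2·37 + 1/2·33 = 35.
mediocre pays cost 11 for the prototype, so net payoff = 35 − 11 = 24.

24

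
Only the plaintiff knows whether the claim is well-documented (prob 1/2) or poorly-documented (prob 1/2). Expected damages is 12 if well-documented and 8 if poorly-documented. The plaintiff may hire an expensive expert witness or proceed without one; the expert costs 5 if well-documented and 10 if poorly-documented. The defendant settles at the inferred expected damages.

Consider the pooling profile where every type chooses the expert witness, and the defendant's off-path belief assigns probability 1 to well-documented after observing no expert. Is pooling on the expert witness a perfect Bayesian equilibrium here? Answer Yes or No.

No

On path, the defendant holds the prior and pays 1/2·12 + 1/2·8 = 10. Off path (no expert), believing well-documented, it pays 12.
well-documented: the expert witness nets 10 − 5 = 5; no expert nets 12. well-documented would deviate.
poorly-documented: the expert witness nets 10 − 10 = 0; no expert nets 12. poorly-documented would deviate.
A type deviates, so pooling fails.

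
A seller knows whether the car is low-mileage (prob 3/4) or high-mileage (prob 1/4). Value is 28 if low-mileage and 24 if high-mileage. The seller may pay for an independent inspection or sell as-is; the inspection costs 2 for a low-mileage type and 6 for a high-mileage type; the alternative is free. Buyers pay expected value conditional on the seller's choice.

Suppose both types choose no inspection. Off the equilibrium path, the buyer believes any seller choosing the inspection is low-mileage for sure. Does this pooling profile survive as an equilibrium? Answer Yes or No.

Yes

On path, the buyer holds the prior and pays 3/4·28 + 1/4·24 = 27. Off path (the inspection), believing low-mileage, it pays 28.
low-mileage: no inspection nets 27; the inspection nets 28 − 2 = 26. low-mileage stays.
high-mileage: no inspection nets 27; the inspection nets 28 − 6 = 22. high-mileage stays.
No type deviates, so pooling is sustained.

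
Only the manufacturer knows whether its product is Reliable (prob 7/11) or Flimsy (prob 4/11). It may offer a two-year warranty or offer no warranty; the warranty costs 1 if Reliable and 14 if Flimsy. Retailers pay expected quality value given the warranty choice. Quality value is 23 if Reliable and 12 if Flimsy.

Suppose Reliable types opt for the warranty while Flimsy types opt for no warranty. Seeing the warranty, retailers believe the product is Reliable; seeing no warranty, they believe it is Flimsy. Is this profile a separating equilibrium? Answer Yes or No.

Yes

Under these beliefs, the warranty earns price 23 and no warranty earns price 12.
Reliable: the warranty nets 23 − 1 = 22; no warranty nets 12. Reliable prefers the warranty.
Flimsy: the warranty nets 23 − 14 = 9; no warranty nets 12. Flimsy prefers no warranty.
Neither type deviates, so the separating profile is an equilibrium.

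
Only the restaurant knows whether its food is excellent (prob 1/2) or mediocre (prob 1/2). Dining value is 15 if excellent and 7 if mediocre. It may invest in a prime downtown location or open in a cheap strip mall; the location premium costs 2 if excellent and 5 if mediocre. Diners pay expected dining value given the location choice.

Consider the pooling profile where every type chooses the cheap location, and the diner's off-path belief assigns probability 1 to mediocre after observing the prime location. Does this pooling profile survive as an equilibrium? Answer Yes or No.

On path, the diner holds the prior and pays 1/2·15 + 1/2·7 = 11. Off path (the prime location), believing mediocre, it pays 7.
excellent: the cheap location nets 11; the prime location nets 7 − 2 = 5. excellent stays.
mediocre: the cheap location nets 11; the prime location nets 7 − 5 = 2. mediocre stays.
No type deviates, so pooling is sustained.

Yes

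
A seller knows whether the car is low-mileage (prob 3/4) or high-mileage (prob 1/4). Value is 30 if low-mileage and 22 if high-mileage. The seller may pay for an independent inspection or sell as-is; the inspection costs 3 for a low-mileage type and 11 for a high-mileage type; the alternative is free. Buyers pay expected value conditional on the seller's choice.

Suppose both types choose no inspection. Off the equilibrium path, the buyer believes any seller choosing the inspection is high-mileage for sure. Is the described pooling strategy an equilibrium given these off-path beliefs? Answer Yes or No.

Yes

On path, the buyer holds the prior and pays 3/4·30 + 1/4·22 = 28. Off path (the inspection), believing high-mileage, it pays 22.
low-mileage: no inspection nets 28; the inspection nets 22 − 3 = 19. low-mileage stays.
high-mileage: no inspection nets 28; the inspection nets 22 − 11 = 11. high-mileage stays.
No type deviates, so pooling is sustained.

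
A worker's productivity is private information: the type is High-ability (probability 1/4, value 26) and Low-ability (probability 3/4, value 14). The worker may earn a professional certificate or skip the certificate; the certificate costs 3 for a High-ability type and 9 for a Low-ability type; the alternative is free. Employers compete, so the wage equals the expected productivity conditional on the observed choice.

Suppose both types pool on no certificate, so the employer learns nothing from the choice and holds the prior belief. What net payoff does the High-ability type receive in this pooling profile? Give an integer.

Pooled wage = 1/4·26 + 3/4·14 = 17.
High-ability pays no cost for no certificate, so net payoff = 17.

17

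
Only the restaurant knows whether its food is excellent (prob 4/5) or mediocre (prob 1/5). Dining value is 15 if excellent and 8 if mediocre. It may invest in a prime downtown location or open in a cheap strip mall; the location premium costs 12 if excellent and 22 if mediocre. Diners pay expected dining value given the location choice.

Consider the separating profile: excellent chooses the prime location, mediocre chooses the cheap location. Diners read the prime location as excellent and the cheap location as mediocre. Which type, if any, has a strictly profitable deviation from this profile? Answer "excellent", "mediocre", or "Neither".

The prime location pays 15; the cheap location pays 8.
excellent: assigned the prime location, nets 15 − 12 = 3; deviating to the cheap location nets 8.
mediocre: assigned the cheap location, nets 8; deviating to the prime location nets 15 − 22 = -7.
The excellent type gains 5 by deviating.

excellent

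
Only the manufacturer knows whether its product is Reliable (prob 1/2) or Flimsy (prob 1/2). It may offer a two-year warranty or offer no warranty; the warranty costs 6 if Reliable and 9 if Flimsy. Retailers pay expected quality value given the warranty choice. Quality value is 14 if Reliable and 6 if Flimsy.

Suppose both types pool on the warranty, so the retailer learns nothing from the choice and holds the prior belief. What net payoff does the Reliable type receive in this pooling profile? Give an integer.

4

Pooled price = 1/2·14 + 1/2·6 = 10.
Reliable pays cost 6 for the warranty, so net payoff = 10 − 6 = 4.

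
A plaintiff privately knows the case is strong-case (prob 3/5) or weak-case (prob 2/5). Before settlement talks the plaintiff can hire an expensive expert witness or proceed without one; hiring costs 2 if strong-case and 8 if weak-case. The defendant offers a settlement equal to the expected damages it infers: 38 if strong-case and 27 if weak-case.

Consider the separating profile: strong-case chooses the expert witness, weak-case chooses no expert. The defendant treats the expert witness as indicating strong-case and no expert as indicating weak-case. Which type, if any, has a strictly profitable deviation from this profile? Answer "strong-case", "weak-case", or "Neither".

weak-case

The expert witness pays 38; no expert pays 27.
strong-case: assigned the expert witness, nets 38 − 2 = 36; deviating to no expert nets 27.
weak-case: assigned no expert, nets 27; deviating to the expert witness nets 38 − 8 = 30.
The weak-case type gains 3 by deviating.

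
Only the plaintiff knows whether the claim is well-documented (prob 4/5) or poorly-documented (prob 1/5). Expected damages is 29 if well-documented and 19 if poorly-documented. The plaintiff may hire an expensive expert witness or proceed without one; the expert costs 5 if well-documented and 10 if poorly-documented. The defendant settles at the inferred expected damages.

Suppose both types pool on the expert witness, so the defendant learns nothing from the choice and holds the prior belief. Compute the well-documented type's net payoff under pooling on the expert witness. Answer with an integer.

22

Pooled settlement = 4/5·29 + 1/5·19 = 27.
well-documented pays cost 5 for the expert witness, so net payoff = 27 − 5 = 22.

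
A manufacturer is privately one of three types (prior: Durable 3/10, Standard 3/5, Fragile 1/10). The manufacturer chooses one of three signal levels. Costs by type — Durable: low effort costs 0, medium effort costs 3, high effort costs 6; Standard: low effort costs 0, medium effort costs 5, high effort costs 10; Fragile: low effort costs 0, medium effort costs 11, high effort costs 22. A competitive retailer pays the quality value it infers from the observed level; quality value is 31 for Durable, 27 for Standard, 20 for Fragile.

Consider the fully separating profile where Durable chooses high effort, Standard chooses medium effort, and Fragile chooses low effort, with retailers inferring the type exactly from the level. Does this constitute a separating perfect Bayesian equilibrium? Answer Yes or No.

Yes

Separating prices: high effort → 31, medium effort → 27, low effort → 20.
Durable (assigned high effort): low effort: 20 − 0 = 20; medium effort: 27 − 3 = 24; high effort: 31 − 6 = 25. Durable stays.
Standard (assigned medium effort): low effort: 20 − 0 = 20; medium effort: 27 − 5 = 22; high effort: 31 − 10 = 21. Standard stays.
Fragile (assigned low effort): low effort: 20 − 0 = 20; medium effort: 27 − 11 = 16; high effort: 31 − 22 = 9. Fragile stays.
Every type prefers its assigned level; separation holds.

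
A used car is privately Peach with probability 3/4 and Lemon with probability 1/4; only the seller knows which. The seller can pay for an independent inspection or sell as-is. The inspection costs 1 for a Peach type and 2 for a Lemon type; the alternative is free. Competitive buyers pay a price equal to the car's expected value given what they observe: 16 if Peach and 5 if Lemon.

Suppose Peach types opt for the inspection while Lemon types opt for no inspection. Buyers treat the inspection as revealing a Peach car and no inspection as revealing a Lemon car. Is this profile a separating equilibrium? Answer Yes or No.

Under these beliefs, the inspection earns price 16 and no inspection earns price 5.
Peach: the inspection nets 16 − 1 = 15; no inspection nets 5. Peach prefers the inspection.
Lemon: the inspection nets 16 − 2 = 14; no inspection nets 5. Lemon would deviate to the inspection.
Lemon has a profitable deviation, so the profile is not an equilibrium.

No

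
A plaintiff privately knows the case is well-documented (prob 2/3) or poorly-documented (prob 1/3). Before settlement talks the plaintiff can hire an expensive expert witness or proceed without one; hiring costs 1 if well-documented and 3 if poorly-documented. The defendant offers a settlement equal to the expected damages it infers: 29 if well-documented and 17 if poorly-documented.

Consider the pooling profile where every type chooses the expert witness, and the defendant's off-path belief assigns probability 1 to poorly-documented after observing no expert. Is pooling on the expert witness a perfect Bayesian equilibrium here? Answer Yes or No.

Yes

On path, the defendant holds the prior and pays 2/3·29 + 1/3·17 = 25. Off path (no expert), believing poorly-documented, it pays 17.
well-documented: the expert witness nets 25 − 1 = 24; no expert nets 17. well-documented stays.
poorly-documented: the expert witness nets 25 − 3 = 22; no expert nets 17. poorly-documented stays.
No type deviates, so pooling is sustained.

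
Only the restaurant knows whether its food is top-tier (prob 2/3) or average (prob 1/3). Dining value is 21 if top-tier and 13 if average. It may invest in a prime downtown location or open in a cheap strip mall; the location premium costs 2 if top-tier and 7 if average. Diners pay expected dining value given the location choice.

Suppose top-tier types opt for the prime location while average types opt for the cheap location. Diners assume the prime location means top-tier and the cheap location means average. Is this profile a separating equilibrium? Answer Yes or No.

No

Under these beliefs, the prime location earns price premium 21 and the cheap location earns price premium 13.
top-tier: the prime location nets 21 − 2 = 19; the cheap location nets 13. top-tier prefers the prime location.
average: the prime location nets 21 − 7 = 14; the cheap location nets 13. average would deviate to the prime location.
average has a profitable deviation, so the profile is not an equilibrium.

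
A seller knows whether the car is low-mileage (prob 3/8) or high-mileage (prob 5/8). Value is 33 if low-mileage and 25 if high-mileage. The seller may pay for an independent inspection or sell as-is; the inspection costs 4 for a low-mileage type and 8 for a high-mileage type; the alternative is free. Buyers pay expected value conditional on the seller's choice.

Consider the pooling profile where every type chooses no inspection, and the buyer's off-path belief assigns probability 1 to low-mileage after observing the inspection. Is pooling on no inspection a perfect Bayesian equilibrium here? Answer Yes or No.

No

On path, the buyer holds the prior and pays 3/8·33 + 5/8·25 = 28. Off path (the inspection), believing low-mileage, it pays 33.
low-mileage: no inspection nets 28; the inspection nets 33 − 4 = 29. low-mileage would deviate.
high-mileage: no inspection nets 28; the inspection nets 33 − 8 = 25. high-mileage stays.
A type deviates, so pooling fails.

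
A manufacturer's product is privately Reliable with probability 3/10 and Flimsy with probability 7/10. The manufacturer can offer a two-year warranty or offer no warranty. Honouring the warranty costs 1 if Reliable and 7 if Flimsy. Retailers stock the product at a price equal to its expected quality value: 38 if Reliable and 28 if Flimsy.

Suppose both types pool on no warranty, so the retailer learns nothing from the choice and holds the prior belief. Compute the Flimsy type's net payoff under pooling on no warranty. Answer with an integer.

31

Pooled price = 3/10·38 + 7/10·28 = 31.
Flimsy pays no cost for no warranty, so net payoff = 31.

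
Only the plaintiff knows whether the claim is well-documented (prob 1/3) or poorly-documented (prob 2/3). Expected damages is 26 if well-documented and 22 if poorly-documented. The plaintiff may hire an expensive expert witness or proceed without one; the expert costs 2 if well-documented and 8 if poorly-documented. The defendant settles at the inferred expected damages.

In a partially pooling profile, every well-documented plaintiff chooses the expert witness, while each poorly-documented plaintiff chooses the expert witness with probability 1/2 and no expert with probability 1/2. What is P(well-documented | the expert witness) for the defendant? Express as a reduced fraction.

1/2

P(the expert witness) = (1/3)·1 + (2/3)·(1/2) = 2/3.
By Bayes' rule, P(well-documented | the expert witness) = (1/3) / (2/3) = 1/2.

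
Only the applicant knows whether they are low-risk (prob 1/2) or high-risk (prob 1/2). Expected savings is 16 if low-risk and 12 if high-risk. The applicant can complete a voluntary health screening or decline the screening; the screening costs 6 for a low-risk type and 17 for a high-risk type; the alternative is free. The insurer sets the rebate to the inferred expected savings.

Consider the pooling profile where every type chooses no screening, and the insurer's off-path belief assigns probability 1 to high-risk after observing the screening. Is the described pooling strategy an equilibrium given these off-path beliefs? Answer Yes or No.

Yes

On path, the insurer holds the prior and pays 1/2·16 + 1/2·12 = 14. Off path (the screening), believing high-risk, it pays 12.
low-risk: no screening nets 14; the screening nets 12 − 6 = 6. low-risk stays.
high-risk: no screening nets 14; the screening nets 12 − 17 = -5. high-risk stays.
No type deviates, so pooling is sustained.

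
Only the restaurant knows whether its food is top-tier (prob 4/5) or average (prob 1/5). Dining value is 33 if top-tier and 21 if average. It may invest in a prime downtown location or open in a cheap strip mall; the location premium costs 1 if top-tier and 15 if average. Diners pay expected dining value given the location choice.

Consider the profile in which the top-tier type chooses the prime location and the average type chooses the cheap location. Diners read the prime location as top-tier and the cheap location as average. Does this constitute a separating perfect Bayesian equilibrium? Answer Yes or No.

Yes

Under these beliefs, the prime location earns price premium 33 and the cheap location earns price premium 21.
top-tier: the prime location nets 33 − 1 = 32; the cheap location nets 21. top-tier prefers the prime location.
average: the prime location nets 33 − 15 = 18; the cheap location nets 21. average prefers the cheap location.
Neither type deviates, so the separating profile is an equilibrium.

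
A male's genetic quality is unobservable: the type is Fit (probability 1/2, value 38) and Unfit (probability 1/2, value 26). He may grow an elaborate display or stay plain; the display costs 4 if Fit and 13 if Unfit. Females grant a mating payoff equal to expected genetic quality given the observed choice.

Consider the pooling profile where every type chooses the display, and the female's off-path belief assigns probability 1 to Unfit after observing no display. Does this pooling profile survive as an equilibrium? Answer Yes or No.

On path, the female holds the prior and pays 1/2·38 + 1/2·26 = 32. Off path (no display), believing Unfit, it pays 26.
Fit: the display nets 32 − 4 = 28; no display nets 26. Fit stays.
Unfit: the display nets 32 − 13 = 19; no display nets 26. Unfit would deviate.
A type deviates, so pooling fails.

No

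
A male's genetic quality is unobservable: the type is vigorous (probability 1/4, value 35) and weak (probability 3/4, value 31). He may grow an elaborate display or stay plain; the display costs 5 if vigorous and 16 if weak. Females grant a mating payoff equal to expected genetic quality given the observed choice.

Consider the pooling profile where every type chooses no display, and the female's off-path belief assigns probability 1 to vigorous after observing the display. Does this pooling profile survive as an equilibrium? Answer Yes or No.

Yes

On path, the female holds the prior and pays 1/4·35 + 3/4·31 = 32. Off path (the display), believing vigorous, it pays 35.
vigorous: no display nets 32; the display nets 35 − 5 = 30. vigorous stays.
weak: no display nets 32; the display nets 35 − 16 = 19. weak stays.
No type deviates, so pooling is sustained.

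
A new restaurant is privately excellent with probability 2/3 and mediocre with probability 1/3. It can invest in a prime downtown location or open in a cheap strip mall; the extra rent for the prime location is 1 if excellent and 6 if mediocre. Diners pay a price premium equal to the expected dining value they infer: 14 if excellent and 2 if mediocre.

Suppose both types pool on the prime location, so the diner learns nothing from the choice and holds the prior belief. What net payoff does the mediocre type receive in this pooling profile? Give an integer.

4

Pooled price premium = 2/3·14 + 1/3·2 = 10.
mediocre pays cost 6 for the prime location, so net payoff = 10 − 6 = 4.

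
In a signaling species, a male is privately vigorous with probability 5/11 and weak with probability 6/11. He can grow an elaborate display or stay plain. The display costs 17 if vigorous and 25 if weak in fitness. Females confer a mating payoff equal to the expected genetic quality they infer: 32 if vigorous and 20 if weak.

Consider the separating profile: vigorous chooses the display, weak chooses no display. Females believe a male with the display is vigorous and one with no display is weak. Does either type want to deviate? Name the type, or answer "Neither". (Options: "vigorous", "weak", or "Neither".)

The display pays 32; no display pays 20.
vigorous: assigned the display, nets 32 − 17 = 15; deviating to no display nets 20.
weak: assigned no display, nets 20; deviating to the display nets 32 − 25 = 7.
The vigorous type gains 5 by deviating.

vigorous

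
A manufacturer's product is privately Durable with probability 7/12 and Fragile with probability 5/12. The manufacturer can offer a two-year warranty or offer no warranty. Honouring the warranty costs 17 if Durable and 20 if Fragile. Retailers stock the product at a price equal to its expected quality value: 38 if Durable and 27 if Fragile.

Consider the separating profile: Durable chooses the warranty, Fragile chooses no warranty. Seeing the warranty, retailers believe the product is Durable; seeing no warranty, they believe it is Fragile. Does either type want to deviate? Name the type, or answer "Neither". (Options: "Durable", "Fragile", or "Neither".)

The warranty pays 38; no warranty pays 27.
Durable: assigned the warranty, nets 38 − 17 = 21; deviating to no warranty nets 27.
Fragile: assigned no warranty, nets 27; deviating to the warranty nets 38 − 20 = 18.
The Durable type gains 6 by deviating.

Durable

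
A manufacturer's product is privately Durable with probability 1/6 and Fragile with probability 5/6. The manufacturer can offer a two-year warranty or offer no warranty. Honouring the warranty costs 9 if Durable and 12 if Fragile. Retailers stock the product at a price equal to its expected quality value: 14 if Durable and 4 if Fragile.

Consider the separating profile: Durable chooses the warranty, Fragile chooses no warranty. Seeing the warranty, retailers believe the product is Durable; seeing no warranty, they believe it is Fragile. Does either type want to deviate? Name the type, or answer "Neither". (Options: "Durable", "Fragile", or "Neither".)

Neither

The warranty pays 14; no warranty pays 4.
Durable: assigned the warranty, nets 14 − 9 = 5; deviating to no warranty nets 4.
Fragile: assigned no warranty, nets 4; deviating to the warranty nets 14 − 12 = 2.
Both types strictly prefer their assigned action; no profitable deviation.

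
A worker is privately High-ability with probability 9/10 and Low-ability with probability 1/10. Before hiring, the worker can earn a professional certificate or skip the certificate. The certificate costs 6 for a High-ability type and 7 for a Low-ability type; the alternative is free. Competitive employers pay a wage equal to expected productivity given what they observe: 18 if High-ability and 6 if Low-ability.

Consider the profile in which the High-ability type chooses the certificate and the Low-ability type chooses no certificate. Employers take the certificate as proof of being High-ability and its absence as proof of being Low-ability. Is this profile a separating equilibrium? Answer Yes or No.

No

Under these beliefs, the certificate earns wage 18 and no certificate earns wage 6.
High-ability: the certificate nets 18 − 6 = 12; no certificate nets 6. High-ability prefers the certificate.
Low-ability: the certificate nets 18 − 7 = 11; no certificate nets 6. Low-ability would deviate to the certificate.
Low-ability has a profitable deviation, so the profile is not an equilibrium.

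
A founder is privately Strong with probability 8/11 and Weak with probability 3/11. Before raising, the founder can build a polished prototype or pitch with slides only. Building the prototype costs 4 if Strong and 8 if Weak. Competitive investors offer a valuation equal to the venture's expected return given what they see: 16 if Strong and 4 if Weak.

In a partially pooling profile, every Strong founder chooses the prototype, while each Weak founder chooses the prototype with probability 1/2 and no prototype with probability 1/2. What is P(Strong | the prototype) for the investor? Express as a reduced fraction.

16/19

P(the prototype) = (8/11)·1 + (3/11)·(1/2) = 19/22.
By Bayes' rule, P(Strong | the prototype) = (8/11) / (19/22) = 16/19.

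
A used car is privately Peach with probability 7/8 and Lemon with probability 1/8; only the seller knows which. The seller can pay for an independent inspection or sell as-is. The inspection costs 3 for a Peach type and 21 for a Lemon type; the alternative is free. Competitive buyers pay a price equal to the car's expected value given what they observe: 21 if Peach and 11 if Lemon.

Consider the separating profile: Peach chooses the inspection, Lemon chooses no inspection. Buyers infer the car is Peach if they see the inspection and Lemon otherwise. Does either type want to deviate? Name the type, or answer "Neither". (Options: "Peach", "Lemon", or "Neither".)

Neither

The inspection pays 21; no inspection pays 11.
Peach: assigned the inspection, nets 21 − 3 = 18; deviating to no inspection nets 11.
Lemon: assigned no inspection, nets 11; deviating to the inspection nets 21 − 21 = 0.
Both types strictly prefer their assigned action; no profitable deviation.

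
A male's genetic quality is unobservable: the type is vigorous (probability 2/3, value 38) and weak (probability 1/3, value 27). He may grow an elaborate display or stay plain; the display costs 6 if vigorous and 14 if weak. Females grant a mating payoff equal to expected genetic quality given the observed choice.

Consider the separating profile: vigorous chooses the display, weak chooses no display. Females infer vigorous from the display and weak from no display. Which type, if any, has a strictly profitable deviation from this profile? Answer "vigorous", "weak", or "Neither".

The display pays 38; no display pays 27.
vigorous: assigned the display, nets 38 − 6 = 32; deviating to no display nets 27.
weak: assigned no display, nets 27; deviating to the display nets 38 − 14 = 24.
Both types strictly prefer their assigned action; no profitable deviation.

Neither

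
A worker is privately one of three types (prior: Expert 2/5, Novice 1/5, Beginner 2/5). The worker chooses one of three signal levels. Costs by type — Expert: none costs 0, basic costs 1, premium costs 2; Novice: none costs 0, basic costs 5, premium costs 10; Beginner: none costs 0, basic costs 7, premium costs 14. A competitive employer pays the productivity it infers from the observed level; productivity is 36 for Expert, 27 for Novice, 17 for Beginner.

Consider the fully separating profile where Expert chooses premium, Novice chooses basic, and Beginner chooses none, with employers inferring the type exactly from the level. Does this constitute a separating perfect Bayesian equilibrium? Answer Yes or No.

Separating wages: premium → 36, basic → 27, none → 17.
Expert (assigned premium): none: 17 − 0 = 17; basic: 27 − 1 = 26; premium: 36 − 2 = 34. Expert stays.
Novice (assigned basic): none: 17 − 0 = 17; basic: 27 − 5 = 22; premium: 36 − 10 = 26. Novice prefers premium.
Beginner (assigned none): none: 17 − 0 = 17; basic: 27 − 7 = 20; premium: 36 − 14 = 22. Beginner prefers premium.
At least one type deviates; the separating profile fails.

No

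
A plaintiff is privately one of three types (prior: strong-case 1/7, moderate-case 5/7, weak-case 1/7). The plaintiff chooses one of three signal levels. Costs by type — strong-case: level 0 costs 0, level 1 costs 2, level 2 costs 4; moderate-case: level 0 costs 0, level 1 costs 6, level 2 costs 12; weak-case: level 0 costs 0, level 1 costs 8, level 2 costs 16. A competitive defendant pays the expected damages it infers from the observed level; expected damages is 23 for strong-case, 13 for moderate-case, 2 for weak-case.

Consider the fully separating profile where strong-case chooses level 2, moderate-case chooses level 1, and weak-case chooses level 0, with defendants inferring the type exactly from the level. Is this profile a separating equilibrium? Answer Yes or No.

Separating settlements: level 2 → 23, level 1 → 13, level 0 → 2.
strong-case (assigned level 2): level 0: 2 − 0 = 2; level 1: 13 − 2 = 11; level 2: 23 − 4 = 19. strong-case stays.
moderate-case (assigned level 1): level 0: 2 − 0 = 2; level 1: 13 − 6 = 7; level 2: 23 − 12 = 11. moderate-case prefers level 2.
weak-case (assigned level 0): level 0: 2 − 0 = 2; level 1: 13 − 8 = 5; level 2: 23 − 16 = 7. weak-case prefers level 2.
At least one type deviates; the separating profile fails.

No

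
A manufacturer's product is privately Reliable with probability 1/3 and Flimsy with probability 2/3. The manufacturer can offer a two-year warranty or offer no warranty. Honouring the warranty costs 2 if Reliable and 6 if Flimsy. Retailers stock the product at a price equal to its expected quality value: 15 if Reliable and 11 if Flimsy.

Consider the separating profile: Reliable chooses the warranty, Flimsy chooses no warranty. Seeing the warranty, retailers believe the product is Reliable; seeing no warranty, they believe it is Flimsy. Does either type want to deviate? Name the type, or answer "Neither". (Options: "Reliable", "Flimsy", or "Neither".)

Neither

The warranty pays 15; no warranty pays 11.
Reliable: assigned the warranty, nets 15 − 2 = 13; deviating to no warranty nets 11.
Flimsy: assigned no warranty, nets 11; deviating to the warranty nets 15 − 6 = 9.
Both types strictly prefer their assigned action; no profitable deviation.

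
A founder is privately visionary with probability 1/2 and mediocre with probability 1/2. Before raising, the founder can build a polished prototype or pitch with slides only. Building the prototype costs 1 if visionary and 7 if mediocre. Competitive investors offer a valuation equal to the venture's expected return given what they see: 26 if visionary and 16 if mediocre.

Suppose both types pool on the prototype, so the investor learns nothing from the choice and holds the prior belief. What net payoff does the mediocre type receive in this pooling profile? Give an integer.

Pooled valuation = 1/2·26 + 1/2·16 = 21.
mediocre pays cost 7 for the prototype, so net payoff = 21 − 7 = 14.

14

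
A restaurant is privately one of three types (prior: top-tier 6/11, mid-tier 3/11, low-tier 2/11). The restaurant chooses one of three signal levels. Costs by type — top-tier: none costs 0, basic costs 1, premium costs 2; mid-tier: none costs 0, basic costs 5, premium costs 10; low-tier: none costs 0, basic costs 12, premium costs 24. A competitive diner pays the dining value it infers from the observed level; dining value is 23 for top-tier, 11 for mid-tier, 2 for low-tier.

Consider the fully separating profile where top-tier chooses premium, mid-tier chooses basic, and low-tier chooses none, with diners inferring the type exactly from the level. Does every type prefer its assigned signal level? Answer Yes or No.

Separating price premiums: premium → 23, basic → 11, none → 2.
top-tier (assigned premium): none: 2 − 0 = 2; basic: 11 − 1 = 10; premium: 23 − 2 = 21. top-tier stays.
mid-tier (assigned basic): none: 2 − 0 = 2; basic: 11 − 5 = 6; premium: 23 − 10 = 13. mid-tier prefers premium.
low-tier (assigned none): none: 2 − 0 = 2; basic: 11 − 12 = -1; premium: 23 − 24 = -1. low-tier stays.
At least one type deviates; the separating profile fails.

No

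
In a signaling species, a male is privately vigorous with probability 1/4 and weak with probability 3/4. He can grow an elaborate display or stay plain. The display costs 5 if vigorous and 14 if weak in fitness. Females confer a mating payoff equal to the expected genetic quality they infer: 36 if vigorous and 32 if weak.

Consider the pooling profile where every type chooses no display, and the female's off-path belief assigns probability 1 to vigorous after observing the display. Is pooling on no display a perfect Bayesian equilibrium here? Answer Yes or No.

Yes

On path, the female holds the prior and pays 1/4·36 + 3/4·32 = 33. Off path (the display), believing vigorous, it pays 36.
vigorous: no display nets 33; the display nets 36 − 5 = 31. vigorous stays.
weak: no display nets 33; the display nets 36 − 14 = 22. weak stays.
No type deviates, so pooling is sustained.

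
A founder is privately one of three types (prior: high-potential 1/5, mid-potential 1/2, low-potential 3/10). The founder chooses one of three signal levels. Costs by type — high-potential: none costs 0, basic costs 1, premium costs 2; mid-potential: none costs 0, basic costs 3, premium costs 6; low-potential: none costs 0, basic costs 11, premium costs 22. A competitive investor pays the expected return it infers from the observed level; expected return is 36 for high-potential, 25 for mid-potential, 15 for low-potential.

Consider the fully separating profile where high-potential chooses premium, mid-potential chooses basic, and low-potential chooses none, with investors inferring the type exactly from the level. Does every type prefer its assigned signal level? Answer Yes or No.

No

Separating valuations: premium → 36, basic → 25, none → 15.
high-potential (assigned premium): none: 15 − 0 = 15; basic: 25 − 1 = 24; premium: 36 − 2 = 34. high-potential stays.
mid-potential (assigned basic): none: 15 − 0 = 15; basic: 25 − 3 = 22; premium: 36 − 6 = 30. mid-potential prefers premium.
low-potential (assigned none): none: 15 − 0 = 15; basic: 25 − 11 = 14; premium: 36 − 22 = 14. low-potential stays.
At least one type deviates; the separating profile fails.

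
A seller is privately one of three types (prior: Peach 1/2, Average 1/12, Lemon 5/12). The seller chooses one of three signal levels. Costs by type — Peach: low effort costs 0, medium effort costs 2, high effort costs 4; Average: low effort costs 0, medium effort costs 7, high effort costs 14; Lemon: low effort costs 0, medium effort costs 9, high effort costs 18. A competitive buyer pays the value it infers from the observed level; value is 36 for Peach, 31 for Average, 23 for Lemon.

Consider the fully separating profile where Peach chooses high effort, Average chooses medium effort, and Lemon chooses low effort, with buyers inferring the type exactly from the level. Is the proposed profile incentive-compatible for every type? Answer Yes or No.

Yes

Separating prices: high effort → 36, medium effort → 31, low effort → 23.
Peach (assigned high effort): low effort: 23 − 0 = 23; medium effort: 31 − 2 = 29; high effort: 36 − 4 = 32. Peach stays.
Average (assigned medium effort): low effort: 23 − 0 = 23; medium effort: 31 − 7 = 24; high effort: 36 − 14 = 22. Average stays.
Lemon (assigned low effort): low effort: 23 − 0 = 23; medium effort: 31 − 9 = 22; high effort: 36 − 18 = 18. Lemon stays.
Every type prefers its assigned level; separation holds.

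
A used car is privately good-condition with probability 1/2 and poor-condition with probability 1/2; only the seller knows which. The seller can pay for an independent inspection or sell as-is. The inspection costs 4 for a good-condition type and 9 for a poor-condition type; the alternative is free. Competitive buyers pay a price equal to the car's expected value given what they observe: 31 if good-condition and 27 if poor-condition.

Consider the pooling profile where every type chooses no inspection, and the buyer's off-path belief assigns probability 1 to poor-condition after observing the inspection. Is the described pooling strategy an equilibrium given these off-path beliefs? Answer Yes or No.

Yes

On path, the buyer holds the prior and pays 1/2·31 + 1/2·27 = 29. Off path (the inspection), believing poor-condition, it pays 27.
good-condition: no inspection nets 29; the inspection nets 27 − 4 = 23. good-condition stays.
poor-condition: no inspection nets 29; the inspection nets 27 − 9 = 18. poor-condition stays.
No type deviates, so pooling is sustained.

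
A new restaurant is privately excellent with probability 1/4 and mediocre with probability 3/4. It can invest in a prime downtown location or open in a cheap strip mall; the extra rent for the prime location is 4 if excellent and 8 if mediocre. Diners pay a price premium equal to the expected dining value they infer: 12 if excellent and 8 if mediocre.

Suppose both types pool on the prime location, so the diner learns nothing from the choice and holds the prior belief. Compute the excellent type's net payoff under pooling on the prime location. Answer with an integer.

5

Pooled price premium = 1/4·12 + 3/4·8 = 9.
excellent pays cost 4 for the prime location, so net payoff = 9 − 4 = 5.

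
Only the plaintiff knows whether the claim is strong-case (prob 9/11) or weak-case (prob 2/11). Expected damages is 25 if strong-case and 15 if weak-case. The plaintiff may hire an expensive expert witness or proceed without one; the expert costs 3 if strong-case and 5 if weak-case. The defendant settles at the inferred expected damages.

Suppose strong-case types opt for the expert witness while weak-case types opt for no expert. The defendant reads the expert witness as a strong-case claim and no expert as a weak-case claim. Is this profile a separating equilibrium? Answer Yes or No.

Under these beliefs, the expert witness earns settlement 25 and no expert earns settlement 15.
strong-case: the expert witness nets 25 − 3 = 22; no expert nets 15. strong-case prefers the expert witness.
weak-case: the expert witness nets 25 − 5 = 20; no expert nets 15. weak-case would deviate to the expert witness.
weak-case has a profitable deviation, so the profile is not an equilibrium.

No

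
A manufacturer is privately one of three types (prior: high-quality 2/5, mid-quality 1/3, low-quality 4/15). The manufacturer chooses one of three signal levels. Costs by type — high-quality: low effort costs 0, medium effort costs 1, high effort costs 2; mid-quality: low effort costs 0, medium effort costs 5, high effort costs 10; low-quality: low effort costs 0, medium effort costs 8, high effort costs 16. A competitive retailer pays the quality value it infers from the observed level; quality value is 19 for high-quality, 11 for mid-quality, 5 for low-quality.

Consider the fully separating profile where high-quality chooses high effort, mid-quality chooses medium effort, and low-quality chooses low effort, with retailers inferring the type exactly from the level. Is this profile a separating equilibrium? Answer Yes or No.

No

Separating prices: high effort → 19, medium effort → 11, low effort → 5.
high-quality (assigned high effort): low effort: 5 − 0 = 5; medium effort: 11 − 1 = 10; high effort: 19 − 2 = 17. high-quality stays.
mid-quality (assigned medium effort): low effort: 5 − 0 = 5; medium effort: 11 − 5 = 6; high effort: 19 − 10 = 9. mid-quality prefers high effort.
low-quality (assigned low effort): low effort: 5 − 0 = 5; medium effort: 11 − 8 = 3; high effort: 19 − 16 = 3. low-quality stays.
At least one type deviates; the separating profile fails.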